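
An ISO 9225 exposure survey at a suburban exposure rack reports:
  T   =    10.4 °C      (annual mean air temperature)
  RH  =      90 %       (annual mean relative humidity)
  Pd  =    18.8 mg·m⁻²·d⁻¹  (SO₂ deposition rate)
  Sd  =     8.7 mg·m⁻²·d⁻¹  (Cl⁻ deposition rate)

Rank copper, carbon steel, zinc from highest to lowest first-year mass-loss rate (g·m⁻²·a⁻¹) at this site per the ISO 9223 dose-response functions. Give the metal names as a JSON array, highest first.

copper: T>10 °C ⇒ hinge -0.080·(10.4−10) = -0.0320
  SO₂ term: 0.0053·18.8^0.26·exp(0.059·90-0.0320) = 2.227
  Sd branch = 0.01025·Sd^0.27·e^(0.036·RH+0.049·T) = 0.7813 μm/a
  sum: 2.227 + 0.7813 → r_corr = 3.009 μm/a
  mass loss = 3.009 μm/a × 8.96 g/cm³ = 26.96 g·m⁻²·a⁻¹
carbon steel: T>10 °C ⇒ hinge -0.054·(10.4−10) = -0.0216
  Pd branch = 1.77·Pd^0.52·e^(0.02·RH+f) = 48.18 μm/a
  Sd branch = 0.102·Sd^0.62·e^(0.033·RH+0.04·T) = 11.52 μm/a
  sum: 48.18 + 11.52 → r_corr = 59.71 μm/a
  mass loss = 59.71 μm/a × 7.85 g/cm³ = 468.7 g·m⁻²·a⁻¹
zinc: f(T) = -0.071·(T−10) [T>10 °C] = -0.0284
  SO₂ term: 0.0129·18.8^0.44·exp(0.046·90-0.0284) = 2.863
  Sd branch = 0.0175·Sd^0.57·e^(0.008·RH+0.085·T) = 0.2987 μm/a
  sum: 2.863 + 0.2987 → r_corr = 3.162 μm/a
  mass loss = 3.162 μm/a × 7.14 g/cm³ = 22.58 g·m⁻²·a⁻¹
Ordering by g·m⁻²·a⁻¹: carbon steel (469) > copper (27) > zinc (22.6)

["carbon steel", "copper", "zinc"]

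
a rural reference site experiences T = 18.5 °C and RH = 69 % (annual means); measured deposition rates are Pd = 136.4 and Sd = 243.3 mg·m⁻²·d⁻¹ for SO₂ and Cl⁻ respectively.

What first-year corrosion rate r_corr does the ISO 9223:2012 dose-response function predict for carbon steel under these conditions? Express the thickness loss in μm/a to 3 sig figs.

carbon steel: T>10 °C ⇒ hinge -0.054·(18.5−10) = -0.4590
  SO₂ term: 1.77·136.4^0.52·exp(0.02·69-0.4590) = 57.29
  Sd branch = 0.102·Sd^0.62·e^(0.033·RH+0.04·T) = 62.85 μm/a
  sum: 57.29 + 62.85 → r_corr = 120.1 μm/a

r_corr = 120 μm/a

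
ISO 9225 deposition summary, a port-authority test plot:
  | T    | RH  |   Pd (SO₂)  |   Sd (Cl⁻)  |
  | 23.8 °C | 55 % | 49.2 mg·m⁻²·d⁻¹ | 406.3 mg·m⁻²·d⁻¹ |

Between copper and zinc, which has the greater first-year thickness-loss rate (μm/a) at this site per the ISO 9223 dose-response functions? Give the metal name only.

zinc

copper: f(T) = -0.080·(T−10) [T>10 °C] = -1.1040
  Pd branch = 0.0053·Pd^0.26·e^(0.059·RH+f) = 0.1242 μm/a
  Cl⁻ term: 0.01025·406.3^0.27·exp(0.036·55+0.049·23.8) = 1.206
  sum: 0.1242 + 1.206 → r_corr = 1.331 μm/a
zinc: T>10 °C ⇒ hinge -0.071·(23.8−10) = -0.9798
  Pd branch = 0.0129·Pd^0.44·e^(0.046·RH+f) = 0.3375 μm/a
  Sd branch = 0.0175·Sd^0.57·e^(0.008·RH+0.085·T) = 6.306 μm/a
  sum: 0.3375 + 6.306 → r_corr = 6.643 μm/a
Ordering by μm/a: zinc (6.64) > copper (1.33)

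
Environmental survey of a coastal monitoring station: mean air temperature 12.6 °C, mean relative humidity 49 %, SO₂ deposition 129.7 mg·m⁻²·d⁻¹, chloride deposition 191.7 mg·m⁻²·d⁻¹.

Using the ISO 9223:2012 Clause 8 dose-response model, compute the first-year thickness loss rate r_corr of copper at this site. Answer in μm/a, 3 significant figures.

copper: f(T) = -0.080·(T−10) [T>10 °C] = -0.2080
  sulphur-dioxide contribution → 0.2747 μm/a
  chloride contribution → 0.4584 μm/a
  ⇒ r_corr(copper) = 0.7331 μm/a

r_corr = 0.733 μm/a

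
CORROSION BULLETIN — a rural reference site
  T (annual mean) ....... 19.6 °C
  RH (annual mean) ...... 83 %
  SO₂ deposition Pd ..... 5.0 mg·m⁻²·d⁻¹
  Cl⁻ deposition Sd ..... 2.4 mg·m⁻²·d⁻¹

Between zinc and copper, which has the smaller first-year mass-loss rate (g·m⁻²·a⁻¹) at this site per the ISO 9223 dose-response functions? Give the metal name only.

zinc: f(T) = -0.071·(T−10) [T>10 °C] = -0.6816
  SO₂ term: 0.0129·5.0^0.44·exp(0.046·83-0.6816) = 0.6029
  Sd branch = 0.0175·Sd^0.57·e^(0.008·RH+0.085·T) = 0.2963 μm/a
  r_corr = 0.6029 + 0.2963 = 0.8992 μm/a
  mass loss = 0.8992 μm/a × 7.14 g/cm³ = 6.42 g·m⁻²·a⁻¹
copper: f(T) = -0.080·(T−10) [T>10 °C] = -0.7680
  Pd branch = 0.0053·Pd^0.26·e^(0.059·RH+f) = 0.5003 μm/a
  Sd branch = 0.01025·Sd^0.27·e^(0.036·RH+0.049·T) = 0.6732 μm/a
  r_corr = 0.5003 + 0.6732 = 1.173 μm/a
  mass loss = 1.173 μm/a × 8.96 g/cm³ = 10.51 g·m⁻²·a⁻¹
Ordering by g·m⁻²·a⁻¹: copper (10.5) > zinc (6.42)

zinc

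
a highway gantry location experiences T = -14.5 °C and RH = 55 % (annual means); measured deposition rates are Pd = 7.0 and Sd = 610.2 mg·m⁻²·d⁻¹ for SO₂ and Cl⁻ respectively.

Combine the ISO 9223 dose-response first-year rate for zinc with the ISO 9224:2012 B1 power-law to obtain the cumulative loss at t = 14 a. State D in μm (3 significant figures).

D(14) = 3.90 μm

zinc: f(T) = +0.038·(T−10) [T≤10 °C] = -0.9310
  SO₂ term: 0.0129·7.0^0.44·exp(0.046·55-0.9310) = 0.1503
  Cl⁻ term: 0.0175·610.2^0.57·exp(0.008·55+0.085·-14.5) = 0.3066
  r_corr = 0.1503 + 0.3066 = 0.4569 μm/a
Long-term exponent b (ISO 9224 Table 2, B1) = 0.813
  D(14) = 0.4569 × 14^0.813 = 0.4569 × 8.547 = 3.905 μm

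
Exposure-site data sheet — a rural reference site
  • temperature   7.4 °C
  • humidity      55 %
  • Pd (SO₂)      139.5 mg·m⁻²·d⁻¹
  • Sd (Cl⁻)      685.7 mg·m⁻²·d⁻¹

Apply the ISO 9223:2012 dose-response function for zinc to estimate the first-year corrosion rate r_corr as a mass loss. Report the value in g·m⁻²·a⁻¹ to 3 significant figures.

zinc: temperature factor f = +0.038·(-2.6) = -0.0988
  sulphur-dioxide contribution → 1.288 μm/a
  chloride contribution → 2.108 μm/a
  total first-year rate 3.397 μm/a
Convert to mass loss: 3.397 μm/a × 7.14 g/cm³ = 24.25 g·m⁻²·a⁻¹

r_corr = 24.3 g·m⁻²·a⁻¹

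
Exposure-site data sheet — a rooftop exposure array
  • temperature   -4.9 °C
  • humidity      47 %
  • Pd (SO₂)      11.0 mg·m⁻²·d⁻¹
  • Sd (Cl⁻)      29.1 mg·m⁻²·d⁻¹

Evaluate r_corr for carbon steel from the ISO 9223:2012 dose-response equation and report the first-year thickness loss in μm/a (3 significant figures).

r_corr = 4.88 μm/a

carbon steel: temperature factor f = +0.150·(-14.9) = -2.2350
  Pd branch = 1.77·Pd^0.52·e^(0.02·RH+f) = 1.687 μm/a
  Sd branch = 0.102·Sd^0.62·e^(0.033·RH+0.04·T) = 3.197 μm/a
  sum: 1.687 + 3.197 → r_corr = 4.883 μm/a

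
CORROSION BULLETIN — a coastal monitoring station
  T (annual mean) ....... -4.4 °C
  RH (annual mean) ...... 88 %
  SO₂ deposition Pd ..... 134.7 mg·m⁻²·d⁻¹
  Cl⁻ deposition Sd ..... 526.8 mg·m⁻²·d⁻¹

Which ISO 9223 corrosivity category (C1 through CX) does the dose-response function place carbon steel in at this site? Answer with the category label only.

carbon steel: T≤10 °C ⇒ hinge +0.150·(-4.4−10) = -2.1600
  Pd branch = 1.77·Pd^0.52·e^(0.02·RH+f) = 15.19 μm/a
  Sd branch = 0.102·Sd^0.62·e^(0.033·RH+0.04·T) = 75.99 μm/a
  r_corr = 15.19 + 75.99 = 91.18 μm/a
91.2 μm/a falls in (80, 200] for carbon steel → category C5

C5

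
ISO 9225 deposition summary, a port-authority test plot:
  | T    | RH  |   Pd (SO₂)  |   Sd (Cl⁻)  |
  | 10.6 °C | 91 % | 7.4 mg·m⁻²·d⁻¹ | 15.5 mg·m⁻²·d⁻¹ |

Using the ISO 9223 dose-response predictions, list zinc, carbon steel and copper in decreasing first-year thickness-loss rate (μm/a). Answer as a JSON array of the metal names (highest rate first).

zinc: T>10 °C ⇒ hinge -0.071·(10.6−10) = -0.0426
  Pd branch = 0.0129·Pd^0.44·e^(0.046·RH+f) = 1.961 μm/a
  Sd branch = 0.0175·Sd^0.57·e^(0.008·RH+0.085·T) = 0.4256 μm/a
  r_corr = 1.961 + 0.4256 = 2.387 μm/a
carbon steel: T>10 °C ⇒ hinge -0.054·(10.6−10) = -0.0324
  Pd branch = 1.77·Pd^0.52·e^(0.02·RH+f) = 29.94 μm/a
  Sd branch = 0.102·Sd^0.62·e^(0.033·RH+0.04·T) = 17.18 μm/a
  sum: 29.94 + 17.18 → r_corr = 47.12 μm/a
copper: T>10 °C ⇒ hinge -0.080·(10.6−10) = -0.0480
  SO₂ term: 0.0053·7.4^0.26·exp(0.059·91-0.0480) = 1.825
  Cl⁻ term: 0.01025·15.5^0.27·exp(0.036·91+0.049·10.6) = 0.9559
  sum: 1.825 + 0.9559 → r_corr = 2.781 μm/a
Ordering by μm/a: carbon steel (47.1) > copper (2.78) > zinc (2.39)

["carbon steel", "copper", "zinc"]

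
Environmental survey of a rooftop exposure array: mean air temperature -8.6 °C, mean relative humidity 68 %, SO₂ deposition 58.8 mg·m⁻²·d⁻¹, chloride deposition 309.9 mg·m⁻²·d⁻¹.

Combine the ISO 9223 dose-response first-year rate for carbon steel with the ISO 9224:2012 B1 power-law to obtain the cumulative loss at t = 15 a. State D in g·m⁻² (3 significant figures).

D(15) = 887 g·m⁻²

carbon steel: temperature factor f = +0.150·(-18.6) = -2.7900
  sulphur-dioxide contribution → 3.524 μm/a
  chloride contribution → 23.9 μm/a
  ⇒ r_corr(carbon steel) = 27.42 μm/a
Long-term exponent b (ISO 9224 Table 2, B1) = 0.523
  D(15) = 27.42 × 15^0.523 = 27.42 × 4.122 = 113 μm
  Mass loss = 113 μm × 7.85 g/cm³ = 887.2 g·m⁻²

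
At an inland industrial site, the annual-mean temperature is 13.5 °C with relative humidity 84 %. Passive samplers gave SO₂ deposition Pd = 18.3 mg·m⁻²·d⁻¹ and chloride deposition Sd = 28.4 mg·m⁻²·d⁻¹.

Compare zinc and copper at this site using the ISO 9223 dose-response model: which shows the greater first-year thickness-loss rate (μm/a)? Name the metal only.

zinc

zinc: f(T) = -0.071·(T−10) [T>10 °C] = -0.2485
  sulphur-dioxide contribution → 1.723 μm/a
  chloride contribution → 0.7272 μm/a
  ⇒ r_corr(zinc) = 2.45 μm/a
copper: f(T) = -0.080·(T−10) [T>10 °C] = -0.2800
  sulphur-dioxide contribution → 1.211 μm/a
  chloride contribution → 1.009 μm/a
  total first-year rate 2.22 μm/a
Ordering by μm/a: zinc (2.45) > copper (2.22)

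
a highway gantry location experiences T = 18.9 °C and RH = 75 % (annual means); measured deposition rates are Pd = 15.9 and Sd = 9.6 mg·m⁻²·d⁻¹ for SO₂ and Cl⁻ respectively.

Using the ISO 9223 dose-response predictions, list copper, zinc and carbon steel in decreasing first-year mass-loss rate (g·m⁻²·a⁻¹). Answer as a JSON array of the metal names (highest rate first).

copper: temperature factor f = -0.080·(8.9) = -0.7120
  Pd branch = 0.0053·Pd^0.26·e^(0.059·RH+f) = 0.4458 μm/a
  Cl⁻ term: 0.01025·9.6^0.27·exp(0.036·75+0.049·18.9) = 0.7091
  sum: 0.4458 + 0.7091 → r_corr = 1.155 μm/a
  mass loss = 1.155 μm/a × 8.96 g/cm³ = 10.35 g·m⁻²·a⁻¹
zinc: T>10 °C ⇒ hinge -0.071·(18.9−10) = -0.6319
  Pd branch = 0.0129·Pd^0.44·e^(0.046·RH+f) = 0.7296 μm/a
  Sd branch = 0.0175·Sd^0.57·e^(0.008·RH+0.085·T) = 0.577 μm/a
  sum: 0.7296 + 0.577 → r_corr = 1.307 μm/a
  mass loss = 1.307 μm/a × 7.14 g/cm³ = 9.329 g·m⁻²·a⁻¹
carbon steel: T>10 °C ⇒ hinge -0.054·(18.9−10) = -0.4806
  Pd branch = 1.77·Pd^0.52·e^(0.02·RH+f) = 20.67 μm/a
  Sd branch = 0.102·Sd^0.62·e^(0.033·RH+0.04·T) = 10.49 μm/a
  sum: 20.67 + 10.49 → r_corr = 31.16 μm/a
  mass loss = 31.16 μm/a × 7.85 g/cm³ = 244.6 g·m⁻²·a⁻¹
Ordering by g·m⁻²·a⁻¹: carbon steel (245) > copper (10.3) > zinc (9.33)

["carbon steel", "copper", "zinc"]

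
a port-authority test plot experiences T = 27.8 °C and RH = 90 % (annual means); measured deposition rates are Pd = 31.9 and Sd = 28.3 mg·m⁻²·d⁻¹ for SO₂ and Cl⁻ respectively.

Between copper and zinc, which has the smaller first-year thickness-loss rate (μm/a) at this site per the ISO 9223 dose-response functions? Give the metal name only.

copper: f(T) = -0.080·(T−10) [T>10 °C] = -1.4240
  sulphur-dioxide contribution → 0.6352 μm/a
  chloride contribution → 2.52 μm/a
  ⇒ r_corr(copper) = 3.155 μm/a
zinc: T>10 °C ⇒ hinge -0.071·(27.8−10) = -1.2638
  sulphur-dioxide contribution → 1.05 μm/a
  chloride contribution → 2.567 μm/a
  ⇒ r_corr(zinc) = 3.618 μm/a
Ordering by μm/a: zinc (3.62) > copper (3.16)

copper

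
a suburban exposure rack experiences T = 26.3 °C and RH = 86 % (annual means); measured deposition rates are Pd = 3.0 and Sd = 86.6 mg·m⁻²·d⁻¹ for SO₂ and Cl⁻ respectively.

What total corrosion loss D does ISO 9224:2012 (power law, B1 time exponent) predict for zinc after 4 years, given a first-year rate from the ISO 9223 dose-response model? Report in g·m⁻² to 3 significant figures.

D(4) = 98.8 g·m⁻²

zinc: temperature factor f = -0.071·(16.3) = -1.1573
  sulphur-dioxide contribution → 0.3435 μm/a
  chloride contribution → 4.141 μm/a
  ⇒ r_corr(zinc) = 4.484 μm/a
Long-term exponent b (ISO 9224 Table 2, B1) = 0.813
  D(4) = 4.484 × 4^0.813 = 4.484 × 3.087 = 13.84 μm
  Mass loss = 13.84 μm × 7.14 g/cm³ = 98.83 g·m⁻²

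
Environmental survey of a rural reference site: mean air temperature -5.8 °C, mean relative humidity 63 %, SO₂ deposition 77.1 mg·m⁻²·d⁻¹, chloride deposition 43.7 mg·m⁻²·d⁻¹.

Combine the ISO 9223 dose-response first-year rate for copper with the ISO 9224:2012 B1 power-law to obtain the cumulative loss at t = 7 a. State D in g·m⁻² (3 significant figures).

D(7) = 9.80 g·m⁻²

copper: T≤10 °C ⇒ hinge +0.126·(-5.8−10) = -1.9908
  SO₂ term: 0.0053·77.1^0.26·exp(0.059·63-1.9908) = 0.09217
  Cl⁻ term: 0.01025·43.7^0.27·exp(0.036·63+0.049·-5.8) = 0.2066
  sum: 0.09217 + 0.2066 → r_corr = 0.2988 μm/a
Power-law: D(7) = r_corr · 7^0.667
  D(7) = 0.2988 × 7^0.667 = 0.2988 × 3.662 = 1.094 μm
  Mass loss = 1.094 μm × 8.96 g/cm³ = 9.803 g·m⁻²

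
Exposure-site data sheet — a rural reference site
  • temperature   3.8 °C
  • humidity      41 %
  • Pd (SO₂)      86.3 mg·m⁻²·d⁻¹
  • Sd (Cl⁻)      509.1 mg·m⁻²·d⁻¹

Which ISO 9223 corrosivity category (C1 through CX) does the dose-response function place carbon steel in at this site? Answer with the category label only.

carbon steel: T≤10 °C ⇒ hinge +0.150·(3.8−10) = -0.9300
  SO₂ term: 1.77·86.3^0.52·exp(0.02·41-0.9300) = 16.1
  Sd branch = 0.102·Sd^0.62·e^(0.033·RH+0.04·T) = 21.9 μm/a
  r_corr = 16.1 + 21.9 = 38 μm/a
ISO 9223 Table 2 (carbon steel): 25 < 38 ≤ 50 μm/a ⇒ C3

C3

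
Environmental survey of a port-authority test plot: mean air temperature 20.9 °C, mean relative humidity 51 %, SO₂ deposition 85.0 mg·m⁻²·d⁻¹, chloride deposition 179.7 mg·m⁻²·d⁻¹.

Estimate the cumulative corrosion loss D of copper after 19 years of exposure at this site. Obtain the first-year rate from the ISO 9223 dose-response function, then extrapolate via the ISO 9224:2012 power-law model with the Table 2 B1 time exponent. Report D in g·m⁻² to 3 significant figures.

copper: T>10 °C ⇒ hinge -0.080·(20.9−10) = -0.8720
  Pd branch = 0.0053·Pd^0.26·e^(0.059·RH+f) = 0.1426 μm/a
  Cl⁻ term: 0.01025·179.7^0.27·exp(0.036·51+0.049·20.9) = 0.7271
  r_corr = 0.1426 + 0.7271 = 0.8696 μm/a
ISO 9224: D(t) = r_corr · t^b with b = 0.667 (copper, B1)
  D(19) = 0.8696 × 19^0.667 = 0.8696 × 7.127 = 6.198 μm
  Mass loss = 6.198 μm × 8.96 g/cm³ = 55.54 g·m⁻²

D(19) = 55.5 g·m⁻²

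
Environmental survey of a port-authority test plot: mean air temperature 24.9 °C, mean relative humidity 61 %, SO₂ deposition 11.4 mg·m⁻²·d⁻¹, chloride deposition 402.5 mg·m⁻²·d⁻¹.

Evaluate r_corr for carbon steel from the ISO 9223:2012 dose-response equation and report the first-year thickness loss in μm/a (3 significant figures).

r_corr = 94.7 μm/a

carbon steel: T>10 °C ⇒ hinge -0.054·(24.9−10) = -0.8046
  SO₂ term: 1.77·11.4^0.52·exp(0.02·61-0.8046) = 9.505
  Cl⁻ term: 0.102·402.5^0.62·exp(0.033·61+0.04·24.9) = 85.18
  sum: 9.505 + 85.18 → r_corr = 94.69 μm/a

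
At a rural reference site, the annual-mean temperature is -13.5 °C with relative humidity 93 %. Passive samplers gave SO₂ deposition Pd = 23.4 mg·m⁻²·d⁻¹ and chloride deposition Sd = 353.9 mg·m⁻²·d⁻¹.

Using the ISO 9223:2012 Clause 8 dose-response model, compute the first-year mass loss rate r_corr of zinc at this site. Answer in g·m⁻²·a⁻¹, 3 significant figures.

zinc: temperature factor f = +0.038·(-23.5) = -0.8930
  Pd branch = 0.0129·Pd^0.44·e^(0.046·RH+f) = 1.525 μm/a
  Cl⁻ term: 0.0175·353.9^0.57·exp(0.008·93+0.085·-13.5) = 0.3316
  sum: 1.525 + 0.3316 → r_corr = 1.856 μm/a
Convert to mass loss: 1.856 μm/a × 7.14 g/cm³ = 13.25 g·m⁻²·a⁻¹

r_corr = 13.3 g·m⁻²·a⁻¹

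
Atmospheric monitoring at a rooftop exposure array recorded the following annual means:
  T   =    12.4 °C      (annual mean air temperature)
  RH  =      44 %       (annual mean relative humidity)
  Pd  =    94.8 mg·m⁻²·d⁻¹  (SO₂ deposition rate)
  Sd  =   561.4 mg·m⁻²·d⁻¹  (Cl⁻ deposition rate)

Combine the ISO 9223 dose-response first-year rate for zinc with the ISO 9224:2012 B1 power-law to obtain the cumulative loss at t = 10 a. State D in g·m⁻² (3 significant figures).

zinc: temperature factor f = -0.071·(2.4) = -0.1704
  SO₂ term: 0.0129·94.8^0.44·exp(0.046·44-0.1704) = 0.6101
  Cl⁻ term: 0.0175·561.4^0.57·exp(0.008·44+0.085·12.4) = 2.635
  r_corr = 0.6101 + 2.635 = 3.245 μm/a
Power-law: D(10) = r_corr · 10^0.813
  D(10) = 3.245 × 10^0.813 = 3.245 × 6.501 = 21.1 μm
  Mass loss = 21.1 μm × 7.14 g/cm³ = 150.6 g·m⁻²

D(10) = 151 g·m⁻²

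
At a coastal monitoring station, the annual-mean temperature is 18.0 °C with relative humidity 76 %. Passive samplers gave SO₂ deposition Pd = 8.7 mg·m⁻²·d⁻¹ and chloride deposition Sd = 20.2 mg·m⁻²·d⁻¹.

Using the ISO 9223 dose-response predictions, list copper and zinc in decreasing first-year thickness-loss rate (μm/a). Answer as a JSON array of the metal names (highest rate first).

copper: temperature factor f = -0.080·(8.0) = -0.6400
  SO₂ term: 0.0053·8.7^0.26·exp(0.059·76-0.6400) = 0.4345
  Cl⁻ term: 0.01025·20.2^0.27·exp(0.036·76+0.049·18.0) = 0.8599
  sum: 0.4345 + 0.8599 → r_corr = 1.294 μm/a
zinc: temperature factor f = -0.071·(8.0) = -0.5680
  SO₂ term: 0.0129·8.7^0.44·exp(0.046·76-0.5680) = 0.6246
  Sd branch = 0.0175·Sd^0.57·e^(0.008·RH+0.085·T) = 0.8234 μm/a
  sum: 0.6246 + 0.8234 → r_corr = 1.448 μm/a
Ordering by μm/a: zinc (1.45) > copper (1.29)

["zinc", "copper"]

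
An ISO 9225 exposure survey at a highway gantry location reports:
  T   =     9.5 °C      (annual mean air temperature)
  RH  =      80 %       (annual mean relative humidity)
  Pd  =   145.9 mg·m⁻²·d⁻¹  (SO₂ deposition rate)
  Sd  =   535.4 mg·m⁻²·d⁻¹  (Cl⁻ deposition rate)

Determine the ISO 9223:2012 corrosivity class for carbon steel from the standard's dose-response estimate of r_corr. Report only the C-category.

CX

carbon steel: temperature factor f = +0.150·(-0.5) = -0.0750
  sulphur-dioxide contribution → 108.5 μm/a
  chloride contribution → 102.8 μm/a
  total first-year rate 211.3 μm/a
211 μm/a falls in (200, 700] for carbon steel → category CX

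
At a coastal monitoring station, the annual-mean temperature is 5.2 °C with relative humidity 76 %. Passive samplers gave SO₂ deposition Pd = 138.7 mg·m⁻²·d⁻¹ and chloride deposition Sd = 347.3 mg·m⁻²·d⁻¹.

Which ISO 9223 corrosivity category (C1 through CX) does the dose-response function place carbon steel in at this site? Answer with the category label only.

C5

carbon steel: temperature factor f = +0.150·(-4.8) = -0.7200
  SO₂ term: 1.77·138.7^0.52·exp(0.02·76-0.7200) = 51.2
  Cl⁻ term: 0.102·347.3^0.62·exp(0.033·76+0.04·5.2) = 57.99
  sum: 51.2 + 57.99 → r_corr = 109.2 μm/a
ISO 9223 Table 2 (carbon steel): 80 < 109 ≤ 200 μm/a ⇒ C5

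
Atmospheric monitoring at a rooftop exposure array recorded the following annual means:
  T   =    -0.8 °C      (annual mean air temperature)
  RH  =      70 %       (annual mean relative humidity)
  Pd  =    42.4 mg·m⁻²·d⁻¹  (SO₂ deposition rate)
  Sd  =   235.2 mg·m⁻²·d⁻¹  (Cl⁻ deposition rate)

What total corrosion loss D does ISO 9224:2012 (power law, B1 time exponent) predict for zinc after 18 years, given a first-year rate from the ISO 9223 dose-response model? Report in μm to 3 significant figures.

D(18) = 18.4 μm

zinc: f(T) = +0.038·(T−10) [T≤10 °C] = -0.4104
  SO₂ term: 0.0129·42.4^0.44·exp(0.046·70-0.4104) = 1.114
  Cl⁻ term: 0.0175·235.2^0.57·exp(0.008·70+0.085·-0.8) = 0.6433
  r_corr = 1.114 + 0.6433 = 1.757 μm/a
Long-term exponent b (ISO 9224 Table 2, B1) = 0.813
  D(18) = 1.757 × 18^0.813 = 1.757 × 10.48 = 18.42 μm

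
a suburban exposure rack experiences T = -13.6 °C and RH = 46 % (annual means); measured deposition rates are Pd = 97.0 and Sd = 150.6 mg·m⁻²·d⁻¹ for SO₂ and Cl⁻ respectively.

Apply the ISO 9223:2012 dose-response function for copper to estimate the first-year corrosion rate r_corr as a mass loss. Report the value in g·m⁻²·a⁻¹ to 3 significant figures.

r_corr = 1.08 g·m⁻²·a⁻¹

copper: f(T) = +0.126·(T−10) [T≤10 °C] = -2.9736
  Pd branch = 0.0053·Pd^0.26·e^(0.059·RH+f) = 0.01343 μm/a
  Sd branch = 0.01025·Sd^0.27·e^(0.036·RH+0.049·T) = 0.1068 μm/a
  r_corr = 0.01343 + 0.1068 = 0.1202 μm/a
Convert to mass loss: 0.1202 μm/a × 8.96 g/cm³ = 1.077 g·m⁻²·a⁻¹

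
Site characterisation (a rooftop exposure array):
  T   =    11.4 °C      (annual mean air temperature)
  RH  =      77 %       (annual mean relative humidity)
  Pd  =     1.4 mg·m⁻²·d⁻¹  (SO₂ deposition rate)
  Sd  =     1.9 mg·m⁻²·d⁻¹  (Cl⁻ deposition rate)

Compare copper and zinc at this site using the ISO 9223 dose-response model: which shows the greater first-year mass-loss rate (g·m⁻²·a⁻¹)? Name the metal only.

copper

copper: f(T) = -0.080·(T−10) [T>10 °C] = -0.1120
  sulphur-dioxide contribution → 0.486 μm/a
  chloride contribution → 0.3408 μm/a
  total first-year rate 0.8268 μm/a
  mass loss = 0.8268 μm/a × 8.96 g/cm³ = 7.408 g·m⁻²·a⁻¹
zinc: T>10 °C ⇒ hinge -0.071·(11.4−10) = -0.0994
  sulphur-dioxide contribution → 0.4677 μm/a
  chloride contribution → 0.1231 μm/a
  total first-year rate 0.5908 μm/a
  mass loss = 0.5908 μm/a × 7.14 g/cm³ = 4.219 g·m⁻²·a⁻¹
Ordering by g·m⁻²·a⁻¹: copper (7.41) > zinc (4.22)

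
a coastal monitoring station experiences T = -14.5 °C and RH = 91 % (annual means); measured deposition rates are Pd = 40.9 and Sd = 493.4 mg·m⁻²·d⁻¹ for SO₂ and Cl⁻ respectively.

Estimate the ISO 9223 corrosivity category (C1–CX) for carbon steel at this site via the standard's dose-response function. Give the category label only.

C4

carbon steel: temperature factor f = +0.150·(-24.5) = -3.6750
  Pd branch = 1.77·Pd^0.52·e^(0.02·RH+f) = 1.907 μm/a
  Cl⁻ term: 0.102·493.4^0.62·exp(0.033·91+0.04·-14.5) = 53.79
  sum: 1.907 + 53.79 → r_corr = 55.69 μm/a
ISO 9223 Table 2 (carbon steel): 50 < 55.7 ≤ 80 μm/a ⇒ C4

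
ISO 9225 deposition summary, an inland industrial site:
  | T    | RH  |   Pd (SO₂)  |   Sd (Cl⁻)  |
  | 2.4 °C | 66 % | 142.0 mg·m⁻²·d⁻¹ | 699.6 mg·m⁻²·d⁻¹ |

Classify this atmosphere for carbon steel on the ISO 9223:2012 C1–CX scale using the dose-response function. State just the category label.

C5

carbon steel: temperature factor f = +0.150·(-7.6) = -1.1400
  SO₂ term: 1.77·142.0^0.52·exp(0.02·66-1.1400) = 27.88
  Sd branch = 0.102·Sd^0.62·e^(0.033·RH+0.04·T) = 57.54 μm/a
  r_corr = 27.88 + 57.54 = 85.43 μm/a
Category bounds: 80…200 μm/a bracket r_corr ⇒ C5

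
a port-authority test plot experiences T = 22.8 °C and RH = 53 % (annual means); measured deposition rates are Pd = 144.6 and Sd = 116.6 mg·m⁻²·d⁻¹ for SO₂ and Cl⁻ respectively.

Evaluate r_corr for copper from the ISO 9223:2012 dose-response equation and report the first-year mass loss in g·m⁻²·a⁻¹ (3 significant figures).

r_corr = 8.25 g·m⁻²·a⁻¹

copper: f(T) = -0.080·(T−10) [T>10 °C] = -1.0240
  Pd branch = 0.0053·Pd^0.26·e^(0.059·RH+f) = 0.1582 μm/a
  Sd branch = 0.01025·Sd^0.27·e^(0.036·RH+0.049·T) = 0.7631 μm/a
  r_corr = 0.1582 + 0.7631 = 0.9213 μm/a
Convert to mass loss: 0.9213 μm/a × 8.96 g/cm³ = 8.255 g·m⁻²·a⁻¹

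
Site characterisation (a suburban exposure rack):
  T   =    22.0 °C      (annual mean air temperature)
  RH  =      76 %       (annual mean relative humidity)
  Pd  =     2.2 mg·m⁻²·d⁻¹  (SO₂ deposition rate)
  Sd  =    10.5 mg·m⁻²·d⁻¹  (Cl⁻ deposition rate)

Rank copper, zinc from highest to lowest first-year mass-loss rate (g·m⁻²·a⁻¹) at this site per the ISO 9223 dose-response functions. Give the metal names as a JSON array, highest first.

copper: f(T) = -0.080·(T−10) [T>10 °C] = -0.9600
  SO₂ term: 0.0053·2.2^0.26·exp(0.059·76-0.9600) = 0.2207
  Sd branch = 0.01025·Sd^0.27·e^(0.036·RH+0.049·T) = 0.8767 μm/a
  sum: 0.2207 + 0.8767 → r_corr = 1.097 μm/a
  mass loss = 1.097 μm/a × 8.96 g/cm³ = 9.832 g·m⁻²·a⁻¹
zinc: f(T) = -0.071·(T−10) [T>10 °C] = -0.8520
  SO₂ term: 0.0129·2.2^0.44·exp(0.046·76-0.8520) = 0.2568
  Sd branch = 0.0175·Sd^0.57·e^(0.008·RH+0.085·T) = 0.7967 μm/a
  r_corr = 0.2568 + 0.7967 = 1.053 μm/a
  mass loss = 1.053 μm/a × 7.14 g/cm³ = 7.522 g·m⁻²·a⁻¹
Ordering by g·m⁻²·a⁻¹: copper (9.83) > zinc (7.52)

["copper", "zinc"]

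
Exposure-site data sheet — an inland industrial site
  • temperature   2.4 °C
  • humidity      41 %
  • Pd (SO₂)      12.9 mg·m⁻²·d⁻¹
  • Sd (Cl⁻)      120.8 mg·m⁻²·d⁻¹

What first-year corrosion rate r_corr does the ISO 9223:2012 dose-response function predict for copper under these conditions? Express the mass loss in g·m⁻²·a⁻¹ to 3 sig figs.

r_corr = 2.05 g·m⁻²·a⁻¹

copper: T≤10 °C ⇒ hinge +0.126·(2.4−10) = -0.9576
  Pd branch = 0.0053·Pd^0.26·e^(0.059·RH+f) = 0.04443 μm/a
  Cl⁻ term: 0.01025·120.8^0.27·exp(0.036·41+0.049·2.4) = 0.1841
  r_corr = 0.04443 + 0.1841 = 0.2285 μm/a
Convert to mass loss: 0.2285 μm/a × 8.96 g/cm³ = 2.047 g·m⁻²·a⁻¹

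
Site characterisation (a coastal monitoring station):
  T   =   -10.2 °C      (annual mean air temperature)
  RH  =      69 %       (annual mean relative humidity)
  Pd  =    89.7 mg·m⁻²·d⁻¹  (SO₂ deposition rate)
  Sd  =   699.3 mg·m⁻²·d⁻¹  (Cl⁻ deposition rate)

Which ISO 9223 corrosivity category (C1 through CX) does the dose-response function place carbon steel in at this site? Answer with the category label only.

carbon steel: f(T) = +0.150·(T−10) [T≤10 °C] = -3.0300
  sulphur-dioxide contribution → 3.522 μm/a
  chloride contribution → 38.37 μm/a
  total first-year rate 41.89 μm/a
ISO 9223 Table 2 (carbon steel): 25 < 41.9 ≤ 50 μm/a ⇒ C3

C3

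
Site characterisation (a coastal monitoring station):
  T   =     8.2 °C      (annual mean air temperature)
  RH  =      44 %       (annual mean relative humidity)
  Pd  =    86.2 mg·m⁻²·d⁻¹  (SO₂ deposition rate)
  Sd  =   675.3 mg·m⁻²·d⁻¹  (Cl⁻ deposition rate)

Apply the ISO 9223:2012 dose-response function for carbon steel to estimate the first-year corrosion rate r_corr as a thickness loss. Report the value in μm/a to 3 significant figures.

carbon steel: T≤10 °C ⇒ hinge +0.150·(8.2−10) = -0.2700
  Pd branch = 1.77·Pd^0.52·e^(0.02·RH+f) = 33.06 μm/a
  Cl⁻ term: 0.102·675.3^0.62·exp(0.033·44+0.04·8.2) = 34.35
  sum: 33.06 + 34.35 → r_corr = 67.41 μm/a

r_corr = 67.4 μm/a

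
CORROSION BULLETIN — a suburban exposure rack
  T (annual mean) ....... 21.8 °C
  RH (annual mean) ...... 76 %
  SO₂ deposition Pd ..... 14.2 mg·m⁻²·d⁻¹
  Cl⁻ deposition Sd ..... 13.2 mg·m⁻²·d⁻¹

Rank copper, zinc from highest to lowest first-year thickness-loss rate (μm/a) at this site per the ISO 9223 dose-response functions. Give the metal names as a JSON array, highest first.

["zinc", "copper"]

copper: T>10 °C ⇒ hinge -0.080·(21.8−10) = -0.9440
  Pd branch = 0.0053·Pd^0.26·e^(0.059·RH+f) = 0.3641 μm/a
  Cl⁻ term: 0.01025·13.2^0.27·exp(0.036·76+0.049·21.8) = 0.9235
  r_corr = 0.3641 + 0.9235 = 1.288 μm/a
zinc: temperature factor f = -0.071·(11.8) = -0.8378
  Pd branch = 0.0129·Pd^0.44·e^(0.046·RH+f) = 0.5916 μm/a
  Sd branch = 0.0175·Sd^0.57·e^(0.008·RH+0.085·T) = 0.8924 μm/a
  r_corr = 0.5916 + 0.8924 = 1.484 μm/a
Ordering by μm/a: zinc (1.48) > copper (1.29)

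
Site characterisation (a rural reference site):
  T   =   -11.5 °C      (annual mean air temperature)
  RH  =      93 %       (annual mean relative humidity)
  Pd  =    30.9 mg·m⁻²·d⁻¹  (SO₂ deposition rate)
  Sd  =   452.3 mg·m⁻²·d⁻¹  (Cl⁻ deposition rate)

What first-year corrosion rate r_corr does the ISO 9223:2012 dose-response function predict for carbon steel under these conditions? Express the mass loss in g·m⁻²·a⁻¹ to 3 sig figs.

carbon steel: temperature factor f = +0.150·(-21.5) = -3.2250
  Pd branch = 1.77·Pd^0.52·e^(0.02·RH+f) = 2.691 μm/a
  Sd branch = 0.102·Sd^0.62·e^(0.033·RH+0.04·T) = 61.38 μm/a
  r_corr = 2.691 + 61.38 = 64.07 μm/a
Convert to mass loss: 64.07 μm/a × 7.85 g/cm³ = 503 g·m⁻²·a⁻¹

r_corr = 503 g·m⁻²·a⁻¹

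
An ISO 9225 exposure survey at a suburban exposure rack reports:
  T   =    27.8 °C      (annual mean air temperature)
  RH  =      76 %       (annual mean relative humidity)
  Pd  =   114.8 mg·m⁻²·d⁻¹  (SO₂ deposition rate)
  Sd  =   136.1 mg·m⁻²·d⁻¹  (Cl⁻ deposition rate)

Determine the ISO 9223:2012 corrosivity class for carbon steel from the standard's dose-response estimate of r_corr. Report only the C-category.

C5

carbon steel: f(T) = -0.054·(T−10) [T>10 °C] = -0.9612
  sulphur-dioxide contribution → 36.46 μm/a
  chloride contribution → 80.12 μm/a
  total first-year rate 116.6 μm/a
117 μm/a falls in (80, 200] for carbon steel → category C5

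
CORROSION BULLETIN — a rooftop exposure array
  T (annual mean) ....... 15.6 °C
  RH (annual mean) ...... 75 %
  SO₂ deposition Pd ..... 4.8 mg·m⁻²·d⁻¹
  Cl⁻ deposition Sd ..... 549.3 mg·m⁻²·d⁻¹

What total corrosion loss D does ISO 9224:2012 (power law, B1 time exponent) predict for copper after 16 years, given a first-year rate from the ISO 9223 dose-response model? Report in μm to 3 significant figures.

copper: T>10 °C ⇒ hinge -0.080·(15.6−10) = -0.4480
  sulphur-dioxide contribution → 0.4252 μm/a
  chloride contribution → 1.799 μm/a
  ⇒ r_corr(copper) = 2.224 μm/a
Long-term exponent b (ISO 9224 Table 2, B1) = 0.667
  D(16) = 2.224 × 16^0.667 = 2.224 × 6.355 = 14.14 μm

D(16) = 14.1 μm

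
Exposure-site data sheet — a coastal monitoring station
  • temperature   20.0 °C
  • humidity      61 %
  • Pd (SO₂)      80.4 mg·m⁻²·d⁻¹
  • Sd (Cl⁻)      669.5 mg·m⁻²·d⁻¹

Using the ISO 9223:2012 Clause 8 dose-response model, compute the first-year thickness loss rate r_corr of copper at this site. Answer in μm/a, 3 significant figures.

copper: T>10 °C ⇒ hinge -0.080·(20.0−10) = -0.8000
  SO₂ term: 0.0053·80.4^0.26·exp(0.059·61-0.8000) = 0.2724
  Cl⁻ term: 0.01025·669.5^0.27·exp(0.036·61+0.049·20.0) = 1.422
  sum: 0.2724 + 1.422 → r_corr = 1.695 μm/a

r_corr = 1.69 μm/a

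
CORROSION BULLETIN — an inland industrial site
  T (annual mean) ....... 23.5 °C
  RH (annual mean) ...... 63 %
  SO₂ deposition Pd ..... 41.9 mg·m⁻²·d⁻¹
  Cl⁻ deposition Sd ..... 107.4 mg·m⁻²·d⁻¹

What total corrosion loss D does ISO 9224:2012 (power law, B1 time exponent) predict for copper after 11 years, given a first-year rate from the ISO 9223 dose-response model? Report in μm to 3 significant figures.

D(11) = 6.45 μm

copper: T>10 °C ⇒ hinge -0.080·(23.5−10) = -1.0800
  Pd branch = 0.0053·Pd^0.26·e^(0.059·RH+f) = 0.1956 μm/a
  Cl⁻ term: 0.01025·107.4^0.27·exp(0.036·63+0.049·23.5) = 1.107
  r_corr = 0.1956 + 1.107 = 1.303 μm/a
Long-term exponent b (ISO 9224 Table 2, B1) = 0.667
  D(11) = 1.303 × 11^0.667 = 1.303 × 4.95 = 6.448 μm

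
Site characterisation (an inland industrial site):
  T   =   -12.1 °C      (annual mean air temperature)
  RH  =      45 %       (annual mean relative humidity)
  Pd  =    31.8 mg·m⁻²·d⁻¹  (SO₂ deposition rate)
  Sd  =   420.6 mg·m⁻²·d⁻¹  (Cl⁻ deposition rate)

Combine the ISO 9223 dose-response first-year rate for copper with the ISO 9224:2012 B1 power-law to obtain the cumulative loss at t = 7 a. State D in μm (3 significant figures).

D(7) = 0.578 μm

copper: f(T) = +0.126·(T−10) [T≤10 °C] = -2.7846
  sulphur-dioxide contribution → 0.01145 μm/a
  chloride contribution → 0.1463 μm/a
  total first-year rate 0.1577 μm/a
Long-term exponent b (ISO 9224 Table 2, B1) = 0.667
  D(7) = 0.1577 × 7^0.667 = 0.1577 × 3.662 = 0.5776 μm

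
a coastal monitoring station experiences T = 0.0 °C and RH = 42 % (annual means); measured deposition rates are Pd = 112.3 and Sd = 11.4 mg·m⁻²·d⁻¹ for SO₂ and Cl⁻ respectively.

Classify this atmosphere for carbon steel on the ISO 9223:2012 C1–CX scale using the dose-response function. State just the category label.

C2

carbon steel: f(T) = +0.150·(T−10) [T≤10 °C] = -1.5000
  SO₂ term: 1.77·112.3^0.52·exp(0.02·42-1.5000) = 10.65
  Cl⁻ term: 0.102·11.4^0.62·exp(0.033·42+0.04·0.0) = 1.844
  sum: 10.65 + 1.844 → r_corr = 12.5 μm/a
ISO 9223 Table 2 (carbon steel): 1.3 < 12.5 ≤ 25 μm/a ⇒ C2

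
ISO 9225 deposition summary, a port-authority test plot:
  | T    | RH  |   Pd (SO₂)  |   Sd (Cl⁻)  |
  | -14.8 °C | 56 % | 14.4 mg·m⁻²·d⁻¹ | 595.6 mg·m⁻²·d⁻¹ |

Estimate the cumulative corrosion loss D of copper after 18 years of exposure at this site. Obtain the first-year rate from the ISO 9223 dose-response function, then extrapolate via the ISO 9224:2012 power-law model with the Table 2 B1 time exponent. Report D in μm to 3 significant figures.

copper: temperature factor f = +0.126·(-24.8) = -3.1248
  SO₂ term: 0.0053·14.4^0.26·exp(0.059·56-3.1248) = 0.01268
  Sd branch = 0.01025·Sd^0.27·e^(0.036·RH+0.049·T) = 0.2092 μm/a
  r_corr = 0.01268 + 0.2092 = 0.2219 μm/a
Long-term exponent b (ISO 9224 Table 2, B1) = 0.667
  D(18) = 0.2219 × 18^0.667 = 0.2219 × 6.875 = 1.525 μm

D(18) = 1.53 μm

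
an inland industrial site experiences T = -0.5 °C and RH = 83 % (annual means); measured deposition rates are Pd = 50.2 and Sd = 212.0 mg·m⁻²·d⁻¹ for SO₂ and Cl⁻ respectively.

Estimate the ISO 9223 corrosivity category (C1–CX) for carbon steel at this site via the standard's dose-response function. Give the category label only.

carbon steel: temperature factor f = +0.150·(-10.5) = -1.5750
  sulphur-dioxide contribution → 14.77 μm/a
  chloride contribution → 42.83 μm/a
  ⇒ r_corr(carbon steel) = 57.6 μm/a
ISO 9223 Table 2 (carbon steel): 50 < 57.6 ≤ 80 μm/a ⇒ C4

C4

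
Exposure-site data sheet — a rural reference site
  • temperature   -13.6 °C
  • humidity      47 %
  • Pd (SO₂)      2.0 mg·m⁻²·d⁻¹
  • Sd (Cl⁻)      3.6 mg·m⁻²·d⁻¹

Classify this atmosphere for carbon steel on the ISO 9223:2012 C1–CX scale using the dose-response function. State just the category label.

C1

carbon steel: T≤10 °C ⇒ hinge +0.150·(-13.6−10) = -3.5400
  Pd branch = 1.77·Pd^0.52·e^(0.02·RH+f) = 0.1885 μm/a
  Cl⁻ term: 0.102·3.6^0.62·exp(0.033·47+0.04·-13.6) = 0.6178
  r_corr = 0.1885 + 0.6178 = 0.8063 μm/a
ISO 9223 Table 2 (carbon steel): 0 < 0.806 ≤ 1.3 μm/a ⇒ C1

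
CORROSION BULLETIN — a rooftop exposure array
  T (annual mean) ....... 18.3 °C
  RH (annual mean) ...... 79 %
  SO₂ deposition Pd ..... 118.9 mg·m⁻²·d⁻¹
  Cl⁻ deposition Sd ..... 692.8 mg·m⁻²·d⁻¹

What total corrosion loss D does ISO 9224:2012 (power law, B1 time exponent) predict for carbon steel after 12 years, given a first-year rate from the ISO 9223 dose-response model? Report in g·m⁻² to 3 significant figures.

carbon steel: T>10 °C ⇒ hinge -0.054·(18.3−10) = -0.4482
  Pd branch = 1.77·Pd^0.52·e^(0.02·RH+f) = 65.86 μm/a
  Cl⁻ term: 0.102·692.8^0.62·exp(0.033·79+0.04·18.3) = 165.9
  r_corr = 65.86 + 165.9 = 231.8 μm/a
Long-term exponent b (ISO 9224 Table 2, B1) = 0.523
  D(12) = 231.8 × 12^0.523 = 231.8 × 3.668 = 850.1 μm
  Mass loss = 850.1 μm × 7.85 g/cm³ = 6673 g·m⁻²

D(12) = 6.67e+03 g·m⁻²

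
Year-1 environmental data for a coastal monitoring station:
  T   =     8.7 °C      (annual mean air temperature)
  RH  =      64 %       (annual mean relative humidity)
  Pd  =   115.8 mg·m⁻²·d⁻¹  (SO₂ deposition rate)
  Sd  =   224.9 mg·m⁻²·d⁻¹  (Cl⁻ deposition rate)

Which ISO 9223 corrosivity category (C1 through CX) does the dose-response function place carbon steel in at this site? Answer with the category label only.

carbon steel: f(T) = +0.150·(T−10) [T≤10 °C] = -0.1950
  Pd branch = 1.77·Pd^0.52·e^(0.02·RH+f) = 61.99 μm/a
  Cl⁻ term: 0.102·224.9^0.62·exp(0.033·64+0.04·8.7) = 34.29
  sum: 61.99 + 34.29 → r_corr = 96.28 μm/a
ISO 9223 Table 2 (carbon steel): 80 < 96.3 ≤ 200 μm/a ⇒ C5

C5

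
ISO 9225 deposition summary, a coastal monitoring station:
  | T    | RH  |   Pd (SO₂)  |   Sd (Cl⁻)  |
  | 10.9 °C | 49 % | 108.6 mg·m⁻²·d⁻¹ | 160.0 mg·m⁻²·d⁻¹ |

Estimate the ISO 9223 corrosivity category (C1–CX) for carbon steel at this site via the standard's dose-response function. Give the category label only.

carbon steel: f(T) = -0.054·(T−10) [T>10 °C] = -0.0486
  Pd branch = 1.77·Pd^0.52·e^(0.02·RH+f) = 51.42 μm/a
  Sd branch = 0.102·Sd^0.62·e^(0.033·RH+0.04·T) = 18.48 μm/a
  r_corr = 51.42 + 18.48 = 69.9 μm/a
ISO 9223 Table 2 (carbon steel): 50 < 69.9 ≤ 80 μm/a ⇒ C4

C4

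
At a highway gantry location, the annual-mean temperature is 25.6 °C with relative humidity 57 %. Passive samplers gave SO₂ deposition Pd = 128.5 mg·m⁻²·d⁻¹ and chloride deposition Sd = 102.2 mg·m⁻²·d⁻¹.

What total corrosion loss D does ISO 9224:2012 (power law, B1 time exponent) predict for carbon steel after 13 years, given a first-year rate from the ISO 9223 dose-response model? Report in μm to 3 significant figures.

carbon steel: T>10 °C ⇒ hinge -0.054·(25.6−10) = -0.8424
  sulphur-dioxide contribution → 29.77 μm/a
  chloride contribution → 32.82 μm/a
  total first-year rate 62.59 μm/a
Power-law: D(13) = r_corr · 13^0.523
  D(13) = 62.59 × 13^0.523 = 62.59 × 3.825 = 239.4 μm

D(13) = 239 μm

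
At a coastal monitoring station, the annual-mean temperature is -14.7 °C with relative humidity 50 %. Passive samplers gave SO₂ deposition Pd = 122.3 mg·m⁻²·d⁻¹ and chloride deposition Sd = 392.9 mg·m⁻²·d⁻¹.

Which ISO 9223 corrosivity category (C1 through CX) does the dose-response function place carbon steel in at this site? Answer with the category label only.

C2

carbon steel: f(T) = +0.150·(T−10) [T≤10 °C] = -3.7050
  Pd branch = 1.77·Pd^0.52·e^(0.02·RH+f) = 1.441 μm/a
  Cl⁻ term: 0.102·392.9^0.62·exp(0.033·50+0.04·-14.7) = 11.98
  r_corr = 1.441 + 11.98 = 13.42 μm/a
Category bounds: 1.3…25 μm/a bracket r_corr ⇒ C2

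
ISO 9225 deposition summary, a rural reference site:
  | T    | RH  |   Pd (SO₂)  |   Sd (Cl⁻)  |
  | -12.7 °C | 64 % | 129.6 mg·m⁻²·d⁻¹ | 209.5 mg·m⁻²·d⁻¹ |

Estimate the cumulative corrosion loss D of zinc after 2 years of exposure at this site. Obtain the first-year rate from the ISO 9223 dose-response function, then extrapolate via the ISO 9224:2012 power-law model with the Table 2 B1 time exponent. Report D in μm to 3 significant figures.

D(2) = 1.91 μm

zinc: temperature factor f = +0.038·(-22.7) = -0.8626
  sulphur-dioxide contribution → 0.8792 μm/a
  chloride contribution → 0.2088 μm/a
  total first-year rate 1.088 μm/a
Long-term exponent b (ISO 9224 Table 2, B1) = 0.813
  D(2) = 1.088 × 2^0.813 = 1.088 × 1.757 = 1.911 μm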